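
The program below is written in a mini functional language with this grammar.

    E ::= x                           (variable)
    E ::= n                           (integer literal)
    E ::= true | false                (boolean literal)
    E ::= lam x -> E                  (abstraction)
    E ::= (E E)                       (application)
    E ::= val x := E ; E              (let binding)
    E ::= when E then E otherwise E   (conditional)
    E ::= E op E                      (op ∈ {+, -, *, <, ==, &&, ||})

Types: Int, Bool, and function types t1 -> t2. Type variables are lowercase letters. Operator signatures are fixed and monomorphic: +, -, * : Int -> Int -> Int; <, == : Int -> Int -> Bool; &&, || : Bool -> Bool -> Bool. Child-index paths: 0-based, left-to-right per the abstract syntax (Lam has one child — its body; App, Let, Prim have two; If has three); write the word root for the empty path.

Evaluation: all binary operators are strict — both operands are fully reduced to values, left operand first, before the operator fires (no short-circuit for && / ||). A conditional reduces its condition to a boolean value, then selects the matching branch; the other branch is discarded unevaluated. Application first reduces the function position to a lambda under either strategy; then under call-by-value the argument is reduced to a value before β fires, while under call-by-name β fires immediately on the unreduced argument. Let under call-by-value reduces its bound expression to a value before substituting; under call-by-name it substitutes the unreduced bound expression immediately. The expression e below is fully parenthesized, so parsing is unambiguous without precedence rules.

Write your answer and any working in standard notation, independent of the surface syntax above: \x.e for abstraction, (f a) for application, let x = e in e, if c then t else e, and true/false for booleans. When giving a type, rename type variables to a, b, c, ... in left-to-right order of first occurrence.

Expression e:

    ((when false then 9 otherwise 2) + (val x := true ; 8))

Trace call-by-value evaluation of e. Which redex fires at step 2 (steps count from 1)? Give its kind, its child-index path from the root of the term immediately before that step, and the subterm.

Derivation:
step 0: ((if false then 9 else 2) + (let x = true in 8))
step 1: [if@0] (2 + (let x = true in 8))
step 2: [let@1] (2 + 8)

Answer: let at 1 : (let x = true in 8)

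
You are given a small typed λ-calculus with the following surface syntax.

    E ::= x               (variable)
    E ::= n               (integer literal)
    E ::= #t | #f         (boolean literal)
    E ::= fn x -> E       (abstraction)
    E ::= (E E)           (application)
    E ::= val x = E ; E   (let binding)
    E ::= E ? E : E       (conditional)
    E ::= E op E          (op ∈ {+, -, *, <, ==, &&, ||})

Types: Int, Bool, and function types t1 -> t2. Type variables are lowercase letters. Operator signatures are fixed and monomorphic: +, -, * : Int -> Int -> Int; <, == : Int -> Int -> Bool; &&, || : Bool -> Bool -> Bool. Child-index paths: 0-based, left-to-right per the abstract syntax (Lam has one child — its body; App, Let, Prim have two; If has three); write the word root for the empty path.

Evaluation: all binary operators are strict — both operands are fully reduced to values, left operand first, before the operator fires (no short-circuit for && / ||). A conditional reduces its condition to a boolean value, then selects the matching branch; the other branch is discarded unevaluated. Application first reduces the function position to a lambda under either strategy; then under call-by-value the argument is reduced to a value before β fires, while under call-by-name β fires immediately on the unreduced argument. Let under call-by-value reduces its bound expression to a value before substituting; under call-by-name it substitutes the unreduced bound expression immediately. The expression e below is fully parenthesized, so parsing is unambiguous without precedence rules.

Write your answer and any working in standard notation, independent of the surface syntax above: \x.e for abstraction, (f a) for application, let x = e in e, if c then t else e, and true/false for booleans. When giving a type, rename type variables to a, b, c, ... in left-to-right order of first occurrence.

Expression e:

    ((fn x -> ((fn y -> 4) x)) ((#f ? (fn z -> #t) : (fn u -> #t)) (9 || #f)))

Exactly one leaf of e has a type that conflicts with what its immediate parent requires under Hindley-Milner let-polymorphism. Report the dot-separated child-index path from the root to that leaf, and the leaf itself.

Answer: 1.1.0 : 9

Derivation:
\y._ : b -> Int
x : a
  unify b -> Int ~ a -> c
  unify b ~ a
  unify Int ~ c
_ _ : Int
\x._ : a -> Int
  unify Bool ~ Bool
\z._ : d -> Bool
\u._ : e -> Bool
  unify d -> Bool ~ e -> Bool
  unify d ~ e
  unify Bool ~ Bool
  unify Int ~ Bool
  FAIL: mismatch Int ~ Bool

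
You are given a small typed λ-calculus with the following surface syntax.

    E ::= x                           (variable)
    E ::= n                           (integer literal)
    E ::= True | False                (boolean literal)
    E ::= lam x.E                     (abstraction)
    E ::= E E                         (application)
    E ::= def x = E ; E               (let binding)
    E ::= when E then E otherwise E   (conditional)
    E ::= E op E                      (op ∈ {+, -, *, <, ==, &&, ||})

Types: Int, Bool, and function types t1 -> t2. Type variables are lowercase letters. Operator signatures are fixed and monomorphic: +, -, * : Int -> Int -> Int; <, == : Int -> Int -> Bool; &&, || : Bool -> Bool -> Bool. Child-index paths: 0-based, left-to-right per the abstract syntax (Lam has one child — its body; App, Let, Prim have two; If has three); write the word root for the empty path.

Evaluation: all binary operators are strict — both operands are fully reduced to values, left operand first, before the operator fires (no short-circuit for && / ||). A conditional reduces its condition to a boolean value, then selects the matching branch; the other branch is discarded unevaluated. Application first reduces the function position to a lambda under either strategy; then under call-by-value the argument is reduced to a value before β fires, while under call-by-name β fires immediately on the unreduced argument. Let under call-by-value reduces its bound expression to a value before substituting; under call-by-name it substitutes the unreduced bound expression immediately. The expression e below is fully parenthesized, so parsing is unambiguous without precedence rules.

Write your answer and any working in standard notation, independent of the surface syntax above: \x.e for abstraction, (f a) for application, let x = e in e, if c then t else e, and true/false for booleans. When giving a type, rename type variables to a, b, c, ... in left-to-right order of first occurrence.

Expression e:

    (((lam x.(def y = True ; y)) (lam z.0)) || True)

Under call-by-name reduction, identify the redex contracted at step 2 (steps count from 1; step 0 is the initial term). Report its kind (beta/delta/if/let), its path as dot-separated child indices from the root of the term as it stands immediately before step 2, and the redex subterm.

Answer: let at 0 : (let y = true in y)

Derivation:
step 0: (((\x.(let y = true in y)) (\z.0)) || true)
step 1: [beta@0] ((let y = true in y) || true)
step 2: [let@0] (true || true)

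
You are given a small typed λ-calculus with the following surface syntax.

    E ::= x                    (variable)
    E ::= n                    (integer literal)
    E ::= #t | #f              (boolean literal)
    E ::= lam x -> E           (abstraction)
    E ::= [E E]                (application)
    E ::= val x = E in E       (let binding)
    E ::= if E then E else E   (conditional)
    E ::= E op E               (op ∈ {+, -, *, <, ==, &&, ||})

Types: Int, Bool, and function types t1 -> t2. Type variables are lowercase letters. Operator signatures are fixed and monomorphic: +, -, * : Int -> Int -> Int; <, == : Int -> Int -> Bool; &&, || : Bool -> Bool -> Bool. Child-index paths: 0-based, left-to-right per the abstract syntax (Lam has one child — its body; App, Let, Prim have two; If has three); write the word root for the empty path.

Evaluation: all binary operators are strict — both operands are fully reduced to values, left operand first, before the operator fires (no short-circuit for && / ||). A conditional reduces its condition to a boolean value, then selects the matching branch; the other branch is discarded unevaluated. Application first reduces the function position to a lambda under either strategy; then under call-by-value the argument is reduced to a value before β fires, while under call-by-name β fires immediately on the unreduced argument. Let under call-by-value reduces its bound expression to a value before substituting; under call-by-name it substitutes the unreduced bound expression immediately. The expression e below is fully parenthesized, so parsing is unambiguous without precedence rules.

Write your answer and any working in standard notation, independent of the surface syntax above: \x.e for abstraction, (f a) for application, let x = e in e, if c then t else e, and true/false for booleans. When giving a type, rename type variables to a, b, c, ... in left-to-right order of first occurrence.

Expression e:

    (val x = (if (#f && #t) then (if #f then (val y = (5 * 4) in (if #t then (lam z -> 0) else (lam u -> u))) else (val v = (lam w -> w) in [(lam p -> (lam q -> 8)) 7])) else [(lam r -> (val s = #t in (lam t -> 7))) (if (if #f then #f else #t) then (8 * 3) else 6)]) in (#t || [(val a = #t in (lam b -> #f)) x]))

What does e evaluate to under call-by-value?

Answer: true

Working:
step 0: (let x = (if (false && true) then (if false then (let y = (5 * 4) in (if true then (\z.0) else (\u.u))) else (let v = (\w.w) in ((\p.(\q.8)) 7))) else ((\r.(let s = true in (\t.7))) (if (if false then false else true) then (8 * 3) else 6))) in (true || ((let a = true in (\b.false)) x)))
step 1: [delta@0.0] (let x = (if false then (if false then (let y = (5 * 4) in (if true then (\z.0) else (\u.u))) else (let v = (\w.w) in ((\p.(\q.8)) 7))) else ((\r.(let s = true in (\t.7))) (if (if false then false else true) then (8 * 3) else 6))) in (true || ((let a = true in (\b.false)) x)))
step 2: [if@0] (let x = ((\r.(let s = true in (\t.7))) (if (if false then false else true) then (8 * 3) else 6)) in (true || ((let a = true in (\b.false)) x)))
step 3: [if@0.1.0] (let x = ((\r.(let s = true in (\t.7))) (if true then (8 * 3) else 6)) in (true || ((let a = true in (\b.false)) x)))
step 4: [if@0.1] (let x = ((\r.(let s = true in (\t.7))) (8 * 3)) in (true || ((let a = true in (\b.false)) x)))
step 5: [delta@0.1] (let x = ((\r.(let s = true in (\t.7))) 24) in (true || ((let a = true in (\b.false)) x)))
step 6: [beta@0] (let x = (let s = true in (\t.7)) in (true || ((let a = true in (\b.false)) x)))
step 7: [let@0] (let x = (\t.7) in (true || ((let a = true in (\b.false)) x)))
step 8: [let@root] (true || ((let a = true in (\b.false)) (\t.7)))
step 9: [let@1.0] (true || ((\b.false) (\t.7)))
step 10: [beta@1] (true || false)
step 11: [delta@root] true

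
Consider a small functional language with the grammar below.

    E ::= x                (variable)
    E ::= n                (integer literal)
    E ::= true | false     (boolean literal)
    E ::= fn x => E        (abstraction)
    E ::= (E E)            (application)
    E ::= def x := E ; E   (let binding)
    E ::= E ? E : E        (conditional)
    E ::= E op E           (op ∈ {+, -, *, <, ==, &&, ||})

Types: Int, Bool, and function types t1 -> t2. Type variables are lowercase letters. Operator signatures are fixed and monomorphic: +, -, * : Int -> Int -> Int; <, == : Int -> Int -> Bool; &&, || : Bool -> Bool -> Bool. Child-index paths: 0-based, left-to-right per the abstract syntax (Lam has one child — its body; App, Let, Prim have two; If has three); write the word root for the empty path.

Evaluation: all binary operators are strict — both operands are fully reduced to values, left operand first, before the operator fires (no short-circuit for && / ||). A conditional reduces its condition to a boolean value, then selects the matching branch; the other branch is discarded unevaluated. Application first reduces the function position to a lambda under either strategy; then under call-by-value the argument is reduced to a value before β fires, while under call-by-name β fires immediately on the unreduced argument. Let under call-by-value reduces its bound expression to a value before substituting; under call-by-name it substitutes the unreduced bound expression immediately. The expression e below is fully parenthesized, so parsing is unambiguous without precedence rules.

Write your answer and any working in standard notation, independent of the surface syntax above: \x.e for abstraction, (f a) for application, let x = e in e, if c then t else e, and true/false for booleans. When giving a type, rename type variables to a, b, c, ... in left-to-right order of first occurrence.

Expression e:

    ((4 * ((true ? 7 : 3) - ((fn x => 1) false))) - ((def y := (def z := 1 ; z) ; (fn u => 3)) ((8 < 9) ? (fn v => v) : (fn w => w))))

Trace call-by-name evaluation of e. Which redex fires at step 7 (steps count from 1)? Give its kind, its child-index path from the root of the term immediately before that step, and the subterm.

Answer: delta at root : (24 - 3)

Trace:
step 0: ((4 * ((if true then 7 else 3) - ((\x.1) false))) - ((let y = (let z = 1 in z) in (\u.3)) (if (8 < 9) then (\v.v) else (\w.w))))
step 1: [if@0.1.0] ((4 * (7 - ((\x.1) false))) - ((let y = (let z = 1 in z) in (\u.3)) (if (8 < 9) then (\v.v) else (\w.w))))
step 2: [beta@0.1.1] ((4 * (7 - 1)) - ((let y = (let z = 1 in z) in (\u.3)) (if (8 < 9) then (\v.v) else (\w.w))))
step 3: [delta@0.1] ((4 * 6) - ((let y = (let z = 1 in z) in (\u.3)) (if (8 < 9) then (\v.v) else (\w.w))))
step 4: [delta@0] (24 - ((let y = (let z = 1 in z) in (\u.3)) (if (8 < 9) then (\v.v) else (\w.w))))
step 5: [let@1.0] (24 - ((\u.3) (if (8 < 9) then (\v.v) else (\w.w))))
step 6: [beta@1] (24 - 3)
step 7: [delta@root] 21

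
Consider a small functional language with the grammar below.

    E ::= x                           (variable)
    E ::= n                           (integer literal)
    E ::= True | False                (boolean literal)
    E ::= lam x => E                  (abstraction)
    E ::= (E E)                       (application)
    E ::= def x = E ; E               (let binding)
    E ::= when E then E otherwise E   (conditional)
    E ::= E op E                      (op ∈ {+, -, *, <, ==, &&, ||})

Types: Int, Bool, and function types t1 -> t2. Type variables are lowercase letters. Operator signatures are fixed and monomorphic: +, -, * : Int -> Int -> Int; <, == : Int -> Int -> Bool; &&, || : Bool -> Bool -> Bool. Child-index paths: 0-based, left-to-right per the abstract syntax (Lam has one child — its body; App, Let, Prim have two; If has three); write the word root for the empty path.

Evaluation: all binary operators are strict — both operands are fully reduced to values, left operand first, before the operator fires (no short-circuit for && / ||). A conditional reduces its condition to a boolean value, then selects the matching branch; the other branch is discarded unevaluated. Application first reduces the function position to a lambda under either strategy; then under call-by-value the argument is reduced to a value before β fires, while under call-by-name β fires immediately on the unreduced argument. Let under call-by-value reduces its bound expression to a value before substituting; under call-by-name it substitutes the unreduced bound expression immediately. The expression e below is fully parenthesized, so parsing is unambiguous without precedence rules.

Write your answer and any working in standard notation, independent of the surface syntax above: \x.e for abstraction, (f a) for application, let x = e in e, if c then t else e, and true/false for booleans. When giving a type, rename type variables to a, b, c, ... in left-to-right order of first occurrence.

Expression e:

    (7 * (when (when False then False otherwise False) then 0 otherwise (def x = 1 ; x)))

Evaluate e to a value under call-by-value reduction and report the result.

Derivation:
step 0: (7 * (if (if false then false else false) then 0 else (let x = 1 in x)))
step 1: [if@1.0] (7 * (if false then 0 else (let x = 1 in x)))
step 2: [if@1] (7 * (let x = 1 in x))
step 3: [let@1] (7 * 1)
step 4: [delta@root] 7

Answer: 7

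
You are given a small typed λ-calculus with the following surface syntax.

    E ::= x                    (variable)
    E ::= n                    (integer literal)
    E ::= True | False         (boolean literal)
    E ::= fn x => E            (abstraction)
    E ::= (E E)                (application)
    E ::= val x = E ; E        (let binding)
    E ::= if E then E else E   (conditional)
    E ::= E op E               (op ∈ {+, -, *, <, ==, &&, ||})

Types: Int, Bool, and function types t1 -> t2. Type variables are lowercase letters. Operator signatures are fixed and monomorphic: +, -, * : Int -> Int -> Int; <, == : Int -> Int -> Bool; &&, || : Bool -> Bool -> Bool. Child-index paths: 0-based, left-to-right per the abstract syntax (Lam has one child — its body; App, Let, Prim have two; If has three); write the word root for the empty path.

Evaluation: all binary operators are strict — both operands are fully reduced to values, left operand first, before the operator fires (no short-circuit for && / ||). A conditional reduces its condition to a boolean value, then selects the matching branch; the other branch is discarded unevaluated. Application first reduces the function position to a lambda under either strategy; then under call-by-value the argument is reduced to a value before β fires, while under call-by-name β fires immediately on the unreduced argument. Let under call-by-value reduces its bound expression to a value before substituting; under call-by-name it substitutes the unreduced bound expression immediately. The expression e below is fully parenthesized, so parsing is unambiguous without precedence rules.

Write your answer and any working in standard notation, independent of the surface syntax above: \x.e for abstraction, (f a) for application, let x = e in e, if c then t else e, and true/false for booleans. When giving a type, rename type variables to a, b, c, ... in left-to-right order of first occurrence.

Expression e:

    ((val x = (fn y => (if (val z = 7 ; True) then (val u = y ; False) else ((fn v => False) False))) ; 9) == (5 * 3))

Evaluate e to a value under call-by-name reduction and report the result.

Derivation:
step 0: ((let x = (\y.(if (let z = 7 in true) then (let u = y in false) else ((\v.false) false))) in 9) == (5 * 3))
step 1: [let@0] (9 == (5 * 3))
step 2: [delta@1] (9 == 15)
step 3: [delta@root] false

Answer: false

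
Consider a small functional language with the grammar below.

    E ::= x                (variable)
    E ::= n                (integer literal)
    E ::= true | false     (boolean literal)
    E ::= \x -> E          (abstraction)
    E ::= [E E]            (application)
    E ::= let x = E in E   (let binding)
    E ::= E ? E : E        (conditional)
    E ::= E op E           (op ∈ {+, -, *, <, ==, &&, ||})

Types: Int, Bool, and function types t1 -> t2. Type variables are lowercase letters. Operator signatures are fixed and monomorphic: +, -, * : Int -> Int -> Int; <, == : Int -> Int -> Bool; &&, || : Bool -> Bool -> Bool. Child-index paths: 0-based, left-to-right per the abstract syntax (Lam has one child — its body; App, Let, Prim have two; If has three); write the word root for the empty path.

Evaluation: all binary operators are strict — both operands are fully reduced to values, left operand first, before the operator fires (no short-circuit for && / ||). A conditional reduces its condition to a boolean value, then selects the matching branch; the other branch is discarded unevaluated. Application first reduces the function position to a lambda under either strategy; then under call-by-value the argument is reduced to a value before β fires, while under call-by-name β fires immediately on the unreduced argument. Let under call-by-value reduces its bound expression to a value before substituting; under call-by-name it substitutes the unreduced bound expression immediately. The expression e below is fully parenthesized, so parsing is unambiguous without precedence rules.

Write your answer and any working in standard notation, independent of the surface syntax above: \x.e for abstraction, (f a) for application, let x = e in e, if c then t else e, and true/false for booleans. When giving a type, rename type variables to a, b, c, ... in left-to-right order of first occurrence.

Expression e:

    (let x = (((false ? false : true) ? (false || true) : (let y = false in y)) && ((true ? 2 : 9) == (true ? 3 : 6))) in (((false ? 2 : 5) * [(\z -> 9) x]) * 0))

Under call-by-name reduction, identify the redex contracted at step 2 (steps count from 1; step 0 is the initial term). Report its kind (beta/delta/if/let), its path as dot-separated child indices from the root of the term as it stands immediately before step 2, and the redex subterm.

Answer: if at 0.0 : (if false then 2 else 5)

Derivation:
step 0: (let x = ((if (if false then false else true) then (false || true) else (let y = false in y)) && ((if true then 2 else 9) == (if true then 3 else 6))) in (((if false then 2 else 5) * ((\z.9) x)) * 0))
step 1: [let@root] (((if false then 2 else 5) * ((\z.9) ((if (if false then false else true) then (false || true) else (let y = false in y)) && ((if true then 2 else 9) == (if true then 3 else 6))))) * 0)
step 2: [if@0.0] ((5 * ((\z.9) ((if (if false then false else true) then (false || true) else (let y = false in y)) && ((if true then 2 else 9) == (if true then 3 else 6))))) * 0)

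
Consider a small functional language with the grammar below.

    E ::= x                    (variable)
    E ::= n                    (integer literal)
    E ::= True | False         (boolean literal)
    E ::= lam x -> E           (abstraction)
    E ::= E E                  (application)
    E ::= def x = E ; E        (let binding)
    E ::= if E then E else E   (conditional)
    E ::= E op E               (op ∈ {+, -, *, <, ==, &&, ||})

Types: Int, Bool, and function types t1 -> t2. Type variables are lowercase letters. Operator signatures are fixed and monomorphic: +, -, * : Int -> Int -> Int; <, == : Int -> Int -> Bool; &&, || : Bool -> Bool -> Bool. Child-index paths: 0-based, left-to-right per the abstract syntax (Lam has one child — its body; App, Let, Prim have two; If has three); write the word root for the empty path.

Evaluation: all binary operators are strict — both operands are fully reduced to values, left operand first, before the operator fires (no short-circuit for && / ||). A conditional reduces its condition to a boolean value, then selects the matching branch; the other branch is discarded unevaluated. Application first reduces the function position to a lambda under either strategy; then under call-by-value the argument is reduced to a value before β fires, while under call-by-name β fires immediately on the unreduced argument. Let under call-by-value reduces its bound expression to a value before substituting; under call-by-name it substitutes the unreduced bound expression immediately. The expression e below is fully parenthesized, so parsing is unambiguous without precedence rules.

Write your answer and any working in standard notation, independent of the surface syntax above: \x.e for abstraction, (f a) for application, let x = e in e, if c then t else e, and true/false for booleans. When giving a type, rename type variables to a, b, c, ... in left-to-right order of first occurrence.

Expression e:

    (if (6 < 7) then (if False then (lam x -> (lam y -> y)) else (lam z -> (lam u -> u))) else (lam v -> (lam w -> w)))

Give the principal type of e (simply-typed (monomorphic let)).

Answer: a -> b -> b

Trace:
  unify Int ~ Int
  unify Int ~ Int
  unify Bool ~ Bool
  unify Bool ~ Bool
y : b
\y._ : b -> b
\x._ : a -> b -> b
u : d
\u._ : d -> d
\z._ : c -> d -> d
  unify a -> b -> b ~ c -> d -> d
  unify a ~ c
  unify b -> b ~ d -> d
  unify b ~ d
  unify d ~ d
w : f
\w._ : f -> f
\v._ : e -> f -> f
  unify c -> d -> d ~ e -> f -> f
  unify c ~ e
  unify d -> d ~ f -> f
  unify d ~ f
  unify f ~ f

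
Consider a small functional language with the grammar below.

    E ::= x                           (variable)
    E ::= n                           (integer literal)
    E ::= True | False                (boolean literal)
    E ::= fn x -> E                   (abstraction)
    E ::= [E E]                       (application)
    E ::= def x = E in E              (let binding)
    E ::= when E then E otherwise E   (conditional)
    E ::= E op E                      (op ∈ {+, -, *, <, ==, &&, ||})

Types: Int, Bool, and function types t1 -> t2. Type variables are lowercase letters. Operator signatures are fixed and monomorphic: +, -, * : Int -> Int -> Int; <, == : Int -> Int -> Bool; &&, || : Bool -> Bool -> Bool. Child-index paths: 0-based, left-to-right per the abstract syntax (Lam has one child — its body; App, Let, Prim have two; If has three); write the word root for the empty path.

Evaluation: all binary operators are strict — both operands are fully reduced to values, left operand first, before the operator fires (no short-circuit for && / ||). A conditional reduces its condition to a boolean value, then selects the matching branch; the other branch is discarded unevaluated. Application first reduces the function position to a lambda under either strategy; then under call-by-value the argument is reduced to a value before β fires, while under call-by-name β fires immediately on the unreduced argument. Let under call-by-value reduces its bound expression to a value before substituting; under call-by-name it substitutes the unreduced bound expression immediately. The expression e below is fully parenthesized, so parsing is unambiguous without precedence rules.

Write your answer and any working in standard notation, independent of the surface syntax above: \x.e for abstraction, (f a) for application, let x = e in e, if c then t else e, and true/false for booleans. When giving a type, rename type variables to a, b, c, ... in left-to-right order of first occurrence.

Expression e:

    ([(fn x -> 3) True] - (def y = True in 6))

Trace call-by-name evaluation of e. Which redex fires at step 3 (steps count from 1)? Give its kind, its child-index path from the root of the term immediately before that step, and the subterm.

Answer: delta at root : (3 - 6)

Trace:
step 0: (((\x.3) true) - (let y = true in 6))
step 1: [beta@0] (3 - (let y = true in 6))
step 2: [let@1] (3 - 6)
step 3: [delta@root] -3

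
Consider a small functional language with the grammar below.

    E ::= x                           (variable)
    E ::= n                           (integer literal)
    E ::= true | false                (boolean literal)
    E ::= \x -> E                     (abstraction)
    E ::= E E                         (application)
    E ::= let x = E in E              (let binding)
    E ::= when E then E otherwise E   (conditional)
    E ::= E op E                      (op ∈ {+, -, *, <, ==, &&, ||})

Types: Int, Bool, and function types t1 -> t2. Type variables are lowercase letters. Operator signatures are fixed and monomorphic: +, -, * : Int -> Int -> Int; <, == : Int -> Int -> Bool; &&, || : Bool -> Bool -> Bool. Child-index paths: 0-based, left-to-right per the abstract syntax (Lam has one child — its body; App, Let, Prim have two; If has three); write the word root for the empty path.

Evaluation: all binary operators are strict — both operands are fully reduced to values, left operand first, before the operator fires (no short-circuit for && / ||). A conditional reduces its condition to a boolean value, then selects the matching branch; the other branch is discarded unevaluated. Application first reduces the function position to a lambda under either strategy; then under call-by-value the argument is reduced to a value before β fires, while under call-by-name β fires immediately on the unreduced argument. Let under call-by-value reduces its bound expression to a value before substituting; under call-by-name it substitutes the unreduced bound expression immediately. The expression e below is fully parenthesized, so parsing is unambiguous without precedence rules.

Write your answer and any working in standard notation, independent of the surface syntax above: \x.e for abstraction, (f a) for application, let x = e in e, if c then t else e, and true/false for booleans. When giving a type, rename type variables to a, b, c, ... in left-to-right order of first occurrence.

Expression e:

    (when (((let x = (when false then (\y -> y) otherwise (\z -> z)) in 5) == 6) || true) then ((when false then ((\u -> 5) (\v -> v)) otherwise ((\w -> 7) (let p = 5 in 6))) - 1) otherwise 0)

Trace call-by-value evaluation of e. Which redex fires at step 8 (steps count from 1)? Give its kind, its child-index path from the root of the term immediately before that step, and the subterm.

Answer: beta at 0 : ((\w.7) 6)

Derivation:
step 0: (if (((let x = (if false then (\y.y) else (\z.z)) in 5) == 6) || true) then ((if false then ((\u.5) (\v.v)) else ((\w.7) (let p = 5 in 6))) - 1) else 0)
step 1: [if@0.0.0.0] (if (((let x = (\z.z) in 5) == 6) || true) then ((if false then ((\u.5) (\v.v)) else ((\w.7) (let p = 5 in 6))) - 1) else 0)
step 2: [let@0.0.0] (if ((5 == 6) || true) then ((if false then ((\u.5) (\v.v)) else ((\w.7) (let p = 5 in 6))) - 1) else 0)
step 3: [delta@0.0] (if (false || true) then ((if false then ((\u.5) (\v.v)) else ((\w.7) (let p = 5 in 6))) - 1) else 0)
step 4: [delta@0] (if true then ((if false then ((\u.5) (\v.v)) else ((\w.7) (let p = 5 in 6))) - 1) else 0)
step 5: [if@root] ((if false then ((\u.5) (\v.v)) else ((\w.7) (let p = 5 in 6))) - 1)
step 6: [if@0] (((\w.7) (let p = 5 in 6)) - 1)
step 7: [let@0.1] (((\w.7) 6) - 1)
step 8: [beta@0] (7 - 1)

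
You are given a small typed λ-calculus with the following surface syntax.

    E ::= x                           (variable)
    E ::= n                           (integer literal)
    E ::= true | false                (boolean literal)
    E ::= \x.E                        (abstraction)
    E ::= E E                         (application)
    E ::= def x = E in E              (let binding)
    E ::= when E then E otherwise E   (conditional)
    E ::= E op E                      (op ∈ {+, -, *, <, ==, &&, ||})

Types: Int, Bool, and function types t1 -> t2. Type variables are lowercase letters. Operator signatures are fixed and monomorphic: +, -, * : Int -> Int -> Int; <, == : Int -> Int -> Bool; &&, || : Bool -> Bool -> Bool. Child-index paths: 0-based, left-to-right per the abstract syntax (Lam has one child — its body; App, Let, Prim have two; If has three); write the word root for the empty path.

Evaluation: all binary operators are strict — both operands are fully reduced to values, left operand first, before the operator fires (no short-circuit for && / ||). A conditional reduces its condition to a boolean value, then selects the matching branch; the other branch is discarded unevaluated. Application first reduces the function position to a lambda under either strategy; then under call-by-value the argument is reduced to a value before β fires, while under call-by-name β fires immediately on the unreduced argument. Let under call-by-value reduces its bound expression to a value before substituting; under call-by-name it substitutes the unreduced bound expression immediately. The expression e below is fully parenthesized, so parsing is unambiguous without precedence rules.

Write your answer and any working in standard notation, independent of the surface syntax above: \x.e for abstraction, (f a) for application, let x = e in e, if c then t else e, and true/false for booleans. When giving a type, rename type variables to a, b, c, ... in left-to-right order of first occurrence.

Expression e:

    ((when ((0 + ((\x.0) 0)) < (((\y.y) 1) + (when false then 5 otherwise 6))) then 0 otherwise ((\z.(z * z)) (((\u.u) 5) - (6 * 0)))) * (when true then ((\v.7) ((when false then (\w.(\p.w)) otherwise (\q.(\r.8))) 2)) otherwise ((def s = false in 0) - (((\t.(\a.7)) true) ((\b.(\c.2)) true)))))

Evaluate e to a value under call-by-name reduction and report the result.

Derivation:
step 0: ((if ((0 + ((\x.0) 0)) < (((\y.y) 1) + (if false then 5 else 6))) then 0 else ((\z.(z * z)) (((\u.u) 5) - (6 * 0)))) * (if true then ((\v.7) ((if false then (\w.(\p.w)) else (\q.(\r.8))) 2)) else ((let s = false in 0) - (((\t.(\a.7)) true) ((\b.(\c.2)) true)))))
step 1: [beta@0.0.0.1] ((if ((0 + 0) < (((\y.y) 1) + (if false then 5 else 6))) then 0 else ((\z.(z * z)) (((\u.u) 5) - (6 * 0)))) * (if true then ((\v.7) ((if false then (\w.(\p.w)) else (\q.(\r.8))) 2)) else ((let s = false in 0) - (((\t.(\a.7)) true) ((\b.(\c.2)) true)))))
step 2: [delta@0.0.0] ((if (0 < (((\y.y) 1) + (if false then 5 else 6))) then 0 else ((\z.(z * z)) (((\u.u) 5) - (6 * 0)))) * (if true then ((\v.7) ((if false then (\w.(\p.w)) else (\q.(\r.8))) 2)) else ((let s = false in 0) - (((\t.(\a.7)) true) ((\b.(\c.2)) true)))))
step 3: [beta@0.0.1.0] ((if (0 < (1 + (if false then 5 else 6))) then 0 else ((\z.(z * z)) (((\u.u) 5) - (6 * 0)))) * (if true then ((\v.7) ((if false then (\w.(\p.w)) else (\q.(\r.8))) 2)) else ((let s = false in 0) - (((\t.(\a.7)) true) ((\b.(\c.2)) true)))))
step 4: [if@0.0.1.1] ((if (0 < (1 + 6)) then 0 else ((\z.(z * z)) (((\u.u) 5) - (6 * 0)))) * (if true then ((\v.7) ((if false then (\w.(\p.w)) else (\q.(\r.8))) 2)) else ((let s = false in 0) - (((\t.(\a.7)) true) ((\b.(\c.2)) true)))))
step 5: [delta@0.0.1] ((if (0 < 7) then 0 else ((\z.(z * z)) (((\u.u) 5) - (6 * 0)))) * (if true then ((\v.7) ((if false then (\w.(\p.w)) else (\q.(\r.8))) 2)) else ((let s = false in 0) - (((\t.(\a.7)) true) ((\b.(\c.2)) true)))))
step 6: [delta@0.0] ((if true then 0 else ((\z.(z * z)) (((\u.u) 5) - (6 * 0)))) * (if true then ((\v.7) ((if false then (\w.(\p.w)) else (\q.(\r.8))) 2)) else ((let s = false in 0) - (((\t.(\a.7)) true) ((\b.(\c.2)) true)))))
step 7: [if@0] (0 * (if true then ((\v.7) ((if false then (\w.(\p.w)) else (\q.(\r.8))) 2)) else ((let s = false in 0) - (((\t.(\a.7)) true) ((\b.(\c.2)) true)))))
step 8: [if@1] (0 * ((\v.7) ((if false then (\w.(\p.w)) else (\q.(\r.8))) 2)))
step 9: [beta@1] (0 * 7)
step 10: [delta@root] 0

Answer: 0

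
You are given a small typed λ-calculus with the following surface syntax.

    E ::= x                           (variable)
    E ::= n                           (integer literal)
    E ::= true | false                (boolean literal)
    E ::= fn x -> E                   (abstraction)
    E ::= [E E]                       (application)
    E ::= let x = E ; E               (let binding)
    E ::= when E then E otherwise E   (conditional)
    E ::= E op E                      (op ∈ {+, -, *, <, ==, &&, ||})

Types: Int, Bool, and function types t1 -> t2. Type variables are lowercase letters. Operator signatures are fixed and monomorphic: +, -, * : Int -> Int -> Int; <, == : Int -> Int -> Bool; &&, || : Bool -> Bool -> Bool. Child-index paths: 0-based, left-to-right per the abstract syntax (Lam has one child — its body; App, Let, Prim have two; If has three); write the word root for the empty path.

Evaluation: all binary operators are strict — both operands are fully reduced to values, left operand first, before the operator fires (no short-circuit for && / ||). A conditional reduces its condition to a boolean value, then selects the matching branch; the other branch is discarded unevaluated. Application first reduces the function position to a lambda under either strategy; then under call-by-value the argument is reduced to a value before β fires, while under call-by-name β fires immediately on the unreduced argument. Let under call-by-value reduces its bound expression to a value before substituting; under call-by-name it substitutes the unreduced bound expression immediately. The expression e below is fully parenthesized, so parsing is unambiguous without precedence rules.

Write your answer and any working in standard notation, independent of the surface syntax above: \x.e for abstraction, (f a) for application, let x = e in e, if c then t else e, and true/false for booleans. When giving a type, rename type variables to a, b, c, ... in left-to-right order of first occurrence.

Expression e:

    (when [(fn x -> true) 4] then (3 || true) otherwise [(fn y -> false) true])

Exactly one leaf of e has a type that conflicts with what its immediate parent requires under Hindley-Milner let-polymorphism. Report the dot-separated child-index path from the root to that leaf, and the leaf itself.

Working:
\x._ : a -> Bool
  unify a -> Bool ~ Int -> b
  unify a ~ Int
  unify Bool ~ b
_ _ : Bool
  unify Bool ~ Bool
  unify Int ~ Bool
  FAIL: mismatch Int ~ Bool

Answer: 1.0 : 3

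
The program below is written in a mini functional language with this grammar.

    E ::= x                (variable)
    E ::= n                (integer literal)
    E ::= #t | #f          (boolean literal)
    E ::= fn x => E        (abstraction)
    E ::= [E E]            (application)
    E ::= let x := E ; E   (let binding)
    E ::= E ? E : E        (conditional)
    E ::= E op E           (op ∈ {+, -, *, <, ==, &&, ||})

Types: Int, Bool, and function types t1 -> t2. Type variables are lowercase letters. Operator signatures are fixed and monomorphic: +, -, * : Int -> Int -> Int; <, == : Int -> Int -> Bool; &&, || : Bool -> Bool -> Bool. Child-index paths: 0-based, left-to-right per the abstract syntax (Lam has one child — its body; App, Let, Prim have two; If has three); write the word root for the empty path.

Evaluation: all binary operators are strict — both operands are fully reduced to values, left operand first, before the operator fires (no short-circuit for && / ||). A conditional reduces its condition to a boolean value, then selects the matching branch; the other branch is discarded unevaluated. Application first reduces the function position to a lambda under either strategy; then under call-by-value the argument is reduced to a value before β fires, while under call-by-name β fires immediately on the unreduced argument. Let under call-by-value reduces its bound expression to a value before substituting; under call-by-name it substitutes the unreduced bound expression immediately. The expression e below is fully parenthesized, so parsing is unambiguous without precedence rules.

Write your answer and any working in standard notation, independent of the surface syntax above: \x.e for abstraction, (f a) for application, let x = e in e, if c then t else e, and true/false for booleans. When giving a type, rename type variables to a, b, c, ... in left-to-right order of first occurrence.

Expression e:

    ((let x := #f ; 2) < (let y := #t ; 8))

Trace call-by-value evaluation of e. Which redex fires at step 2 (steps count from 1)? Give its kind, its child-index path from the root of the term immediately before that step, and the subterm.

Answer: let at 1 : (let y = true in 8)

Derivation:
step 0: ((let x = false in 2) < (let y = true in 8))
step 1: [let@0] (2 < (let y = true in 8))
step 2: [let@1] (2 < 8)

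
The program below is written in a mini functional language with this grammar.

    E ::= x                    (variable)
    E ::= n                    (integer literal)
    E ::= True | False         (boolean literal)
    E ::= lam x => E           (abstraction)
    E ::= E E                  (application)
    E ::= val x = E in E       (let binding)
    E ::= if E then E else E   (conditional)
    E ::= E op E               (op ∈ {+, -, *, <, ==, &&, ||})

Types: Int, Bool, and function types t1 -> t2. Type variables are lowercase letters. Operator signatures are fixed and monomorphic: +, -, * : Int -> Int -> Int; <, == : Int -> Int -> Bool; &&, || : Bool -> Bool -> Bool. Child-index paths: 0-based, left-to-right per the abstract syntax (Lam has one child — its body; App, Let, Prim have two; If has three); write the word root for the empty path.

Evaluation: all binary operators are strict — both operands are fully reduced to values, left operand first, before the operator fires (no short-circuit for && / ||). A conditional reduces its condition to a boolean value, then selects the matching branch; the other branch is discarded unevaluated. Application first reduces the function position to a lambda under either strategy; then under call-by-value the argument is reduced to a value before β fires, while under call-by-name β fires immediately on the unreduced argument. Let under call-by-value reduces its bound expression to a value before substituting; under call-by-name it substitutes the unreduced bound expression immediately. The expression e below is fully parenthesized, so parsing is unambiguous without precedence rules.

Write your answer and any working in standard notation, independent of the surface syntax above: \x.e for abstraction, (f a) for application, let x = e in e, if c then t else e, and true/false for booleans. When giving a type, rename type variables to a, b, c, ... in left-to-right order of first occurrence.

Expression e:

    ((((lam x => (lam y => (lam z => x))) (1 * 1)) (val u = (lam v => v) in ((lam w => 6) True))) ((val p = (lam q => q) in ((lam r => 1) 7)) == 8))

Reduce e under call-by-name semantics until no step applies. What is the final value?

Derivation:
step 0: ((((\x.(\y.(\z.x))) (1 * 1)) (let u = (\v.v) in ((\w.6) true))) ((let p = (\q.q) in ((\r.1) 7)) == 8))
step 1: [beta@0.0] (((\y.(\z.(1 * 1))) (let u = (\v.v) in ((\w.6) true))) ((let p = (\q.q) in ((\r.1) 7)) == 8))
step 2: [beta@0] ((\z.(1 * 1)) ((let p = (\q.q) in ((\r.1) 7)) == 8))
step 3: [beta@root] (1 * 1)
step 4: [delta@root] 1

Answer: 1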